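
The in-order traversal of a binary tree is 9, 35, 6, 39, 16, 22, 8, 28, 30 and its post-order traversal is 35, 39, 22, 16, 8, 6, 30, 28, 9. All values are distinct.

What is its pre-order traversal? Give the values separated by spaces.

9 28 6 35 8 16 39 22 30

The last element of post-order is the root; it splits in-order into left and right subtrees.
Root 9: left subtree has 0 nodes { }, right has 8 {35, 6, 39, 16, 22, 8, 28, 30}.
  Root 28: left subtree has 6 nodes {35, 6, 39, 16, 22, 8}, right has 1 {30}.
    Root 6: left subtree has 1 node {35}, right has 4 {39, 16, 22, 8}.
      Root 8: left subtree has 3 nodes {39, 16, 22}, right has 0 { }.
        Root 16: left subtree has 1 node {39}, right has 1 {22}.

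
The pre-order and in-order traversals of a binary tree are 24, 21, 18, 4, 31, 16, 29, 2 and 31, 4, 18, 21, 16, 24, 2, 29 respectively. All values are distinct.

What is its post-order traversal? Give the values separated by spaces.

The first element of pre-order is the root; it splits in-order into left and right subtrees.
Root 24: left subtree has 5 nodes {31, 4, 18, 21, 16}, right has 2 {2, 29}.
  Root 21: left subtree has 3 nodes {31, 4, 18}, right has 1 {16}.
    Root 18: left subtree has 2 nodes {31, 4}, right has 0 { }.
      Root 4: left subtree has 1 node {31}, right has 0 { }.
  Root 29: left subtree has 1 node {2}, right has 0 { }.

31 4 18 16 21 2 29 24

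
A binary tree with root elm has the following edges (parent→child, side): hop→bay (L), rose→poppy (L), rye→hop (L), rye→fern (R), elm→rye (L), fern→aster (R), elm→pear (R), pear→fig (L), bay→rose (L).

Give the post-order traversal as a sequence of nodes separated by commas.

poppy, rose, bay, hop, aster, fern, rye, fig, pear, elm

Post-order visits the left subtree, then the right subtree, then the node.
At elm: go left to rye.
  At rye: go left to hop.
    At hop: go left to bay.
      At bay: go left to rose.
        At rose: go left to poppy.
          poppy is a leaf — visit poppy.
        At rose: no right child.
        Visit rose.
      At bay: no right child.
      Visit bay.
    At hop: no right child.
    Visit hop.
  At rye: go right to fern.
    At fern: no left child.
    At fern: go right to aster.
      aster is a leaf — visit aster.
    Visit fern.
  Visit rye.
At elm: go right to pear.
  At pear: go left to fig.
    fig is a leaf — visit fig.
  At pear: no right child.
  Visit pear.
Visit elm.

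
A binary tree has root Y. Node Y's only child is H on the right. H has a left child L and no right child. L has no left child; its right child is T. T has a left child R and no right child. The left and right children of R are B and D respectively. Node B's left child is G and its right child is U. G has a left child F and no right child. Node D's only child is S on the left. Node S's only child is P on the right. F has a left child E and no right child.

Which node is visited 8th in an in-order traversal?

In-order visits the left subtree, then the node, then the right subtree.
At Y: no left child.
Visit Y.
At Y: go right to H.
  At H: go left to L.
    At L: no left child.
    Visit L.
    At L: go right to T.
      At T: go left to R.
        At R: go left to B.
          At B: go left to G.
            At G: go left to F.
              At F: go left to E.
                E is a leaf — visit E.
              Visit F.
              At F: no right child.
            Visit G.
            At G: no right child.
          Visit B.
          At B: go right to U.
            U is a leaf — visit U.
        Visit R.
        At R: go right to D.
          At D: go left to S.
            At S: no left child.
            Visit S.
            At S: go right to P.
              P is a leaf — visit P.
          Visit D.
          At D: no right child.
      Visit T.
      At T: no right child.
  Visit H.
  At H: no right child.
Full in-order sequence: Y, L, E, F, G, B, U, R, S, P, D, T, H.

R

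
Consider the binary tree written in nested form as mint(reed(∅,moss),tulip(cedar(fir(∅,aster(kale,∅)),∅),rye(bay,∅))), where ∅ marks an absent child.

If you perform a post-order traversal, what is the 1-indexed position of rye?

8

Post-order visits the left subtree, then the right subtree, then the node.
At mint: go left to reed.
  At reed: no left child.
  At reed: go right to moss.
    moss is a leaf — visit moss.
  Visit reed.
At mint: go right to tulip.
  At tulip: go left to cedar.
    At cedar: go left to fir.
      At fir: no left child.
      At fir: go right to aster.
        At aster: go left to kale.
          kale is a leaf — visit kale.
        At aster: no right child.
        Visit aster.
      Visit fir.
    At cedar: no right child.
    Visit cedar.
  At tulip: go right to rye.
    At rye: go left to bay.
      bay is a leaf — visit bay.
    At rye: no right child.
    Visit rye.
  Visit tulip.
Visit mint.
Full post-order sequence: moss, reed, kale, aster, fir, cedar, bay, rye, tulip, mint.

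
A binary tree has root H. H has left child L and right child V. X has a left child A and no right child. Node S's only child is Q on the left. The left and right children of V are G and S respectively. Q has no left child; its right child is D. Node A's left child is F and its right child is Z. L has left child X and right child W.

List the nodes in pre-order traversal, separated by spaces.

Pre-order visits the node, then its left subtree, then its right subtree.
Visit H.
At H: go left to L.
  Visit L.
  At L: go left to X.
    Visit X.
    At X: go left to A.
      Visit A.
      At A: go left to F.
        F is a leaf — visit F.
      At A: go right to Z.
        Z is a leaf — visit Z.
    At X: no right child.
  At L: go right to W.
    W is a leaf — visit W.
At H: go right to V.
  Visit V.
  At V: go left to G.
    G is a leaf — visit G.
  At V: go right to S.
    Visit S.
    At S: go left to Q.
      Visit Q.
      At Q: no left child.
      At Q: go right to D.
        D is a leaf — visit D.
    At S: no right child.

H L X A F Z W V G S Q D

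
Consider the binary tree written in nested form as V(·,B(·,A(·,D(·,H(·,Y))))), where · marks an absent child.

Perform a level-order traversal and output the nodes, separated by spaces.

V B A D H Y

Level-order visits nodes level by level from the root, left to right within each level.
Level 0: V
Level 1: B
Level 2: A
Level 3: D
Level 4: H
Level 5: Y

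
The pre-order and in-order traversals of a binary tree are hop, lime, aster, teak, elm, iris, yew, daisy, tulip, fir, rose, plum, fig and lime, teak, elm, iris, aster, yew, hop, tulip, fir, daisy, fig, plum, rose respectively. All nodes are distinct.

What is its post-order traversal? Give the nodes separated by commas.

iris, elm, teak, yew, aster, lime, fir, tulip, fig, plum, rose, daisy, hop

The first element of pre-order is the root; it splits in-order into left and right subtrees.
Root hop: left subtree has 6 nodes {lime, teak, elm, iris, aster, yew}, right has 6 {tulip, fir, daisy, fig, plum, rose}.
  Root lime: left subtree has 0 nodes { }, right has 5 {teak, elm, iris, aster, yew}.
    Root aster: left subtree has 3 nodes {teak, elm, iris}, right has 1 {yew}.
      Root teak: left subtree has 0 nodes { }, right has 2 {elm, iris}.
        Root elm: left subtree has 0 nodes { }, right has 1 {iris}.
  Root daisy: left subtree has 2 nodes {tulip, fir}, right has 3 {fig, plum, rose}.
    Root tulip: left subtree has 0 nodes { }, right has 1 {fir}.
    Root rose: left subtree has 2 nodes {fig, plum}, right has 0 { }.
      Root plum: left subtree has 1 node {fig}, right has 0 { }.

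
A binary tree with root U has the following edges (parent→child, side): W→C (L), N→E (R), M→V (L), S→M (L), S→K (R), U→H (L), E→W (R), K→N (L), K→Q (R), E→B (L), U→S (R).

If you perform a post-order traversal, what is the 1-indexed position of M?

Post-order visits the left subtree, then the right subtree, then the node.
At U: go left to H.
  H is a leaf — visit H.
At U: go right to S.
  At S: go left to M.
    At M: go left to V.
      V is a leaf — visit V.
    At M: no right child.
    Visit M.
  At S: go right to K.
    At K: go left to N.
      At N: no left child.
      At N: go right to E.
        At E: go left to B.
          B is a leaf — visit B.
        At E: go right to W.
          At W: go left to C.
            C is a leaf — visit C.
          At W: no right child.
          Visit W.
        Visit E.
      Visit N.
    At K: go right to Q.
      Q is a leaf — visit Q.
    Visit K.
  Visit S.
Visit U.
Full post-order sequence: H, V, M, B, C, W, E, N, Q, K, S, U.

3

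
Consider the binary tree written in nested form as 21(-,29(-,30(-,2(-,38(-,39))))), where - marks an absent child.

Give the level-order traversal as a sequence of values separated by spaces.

21 29 30 2 38 39

Level-order visits nodes level by level from the root, left to right within each level.
Level 0: 21
Level 1: 29
Level 2: 30
Level 3: 2
Level 4: 38
Level 5: 39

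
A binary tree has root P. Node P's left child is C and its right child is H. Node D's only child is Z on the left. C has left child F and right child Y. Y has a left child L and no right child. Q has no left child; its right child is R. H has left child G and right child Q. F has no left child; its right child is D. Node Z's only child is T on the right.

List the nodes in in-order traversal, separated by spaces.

F Z T D C L Y P G H Q R

In-order visits the left subtree, then the node, then the right subtree.
At P: go left to C.
  At C: go left to F.
    At F: no left child.
    Visit F.
    At F: go right to D.
      At D: go left to Z.
        At Z: no left child.
        Visit Z.
        At Z: go right to T.
          T is a leaf — visit T.
      Visit D.
      At D: no right child.
  Visit C.
  At C: go right to Y.
    At Y: go left to L.
      L is a leaf — visit L.
    Visit Y.
    At Y: no right child.
Visit P.
At P: go right to H.
  At H: go left to G.
    G is a leaf — visit G.
  Visit H.
  At H: go right to Q.
    At Q: no left child.
    Visit Q.
    At Q: go right to R.
      R is a leaf — visit R.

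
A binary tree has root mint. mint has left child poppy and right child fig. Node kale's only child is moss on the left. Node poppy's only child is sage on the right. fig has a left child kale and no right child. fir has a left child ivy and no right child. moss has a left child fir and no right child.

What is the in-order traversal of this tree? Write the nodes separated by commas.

In-order visits the left subtree, then the node, then the right subtree.
At mint: go left to poppy.
  At poppy: no left child.
  Visit poppy.
  At poppy: go right to sage.
    sage is a leaf — visit sage.
Visit mint.
At mint: go right to fig.
  At fig: go left to kale.
    At kale: go left to moss.
      At moss: go left to fir.
        At fir: go left to ivy.
          ivy is a leaf — visit ivy.
        Visit fir.
        At fir: no right child.
      Visit moss.
      At moss: no right child.
    Visit kale.
    At kale: no right child.
  Visit fig.
  At fig: no right child.

poppy, sage, mint, ivy, fir, moss, kale, fig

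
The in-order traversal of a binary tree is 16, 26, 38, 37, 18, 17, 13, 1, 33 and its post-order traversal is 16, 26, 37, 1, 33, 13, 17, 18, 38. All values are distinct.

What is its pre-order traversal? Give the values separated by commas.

The last element of post-order is the root; it splits in-order into left and right subtrees.
Root 38: left subtree has 2 nodes {16, 26}, right has 6 {37, 18, 17, 13, 1, 33}.
  Root 26: left subtree has 1 node {16}, right has 0 { }.
  Root 18: left subtree has 1 node {37}, right has 4 {17, 13, 1, 33}.
    Root 17: left subtree has 0 nodes { }, right has 3 {13, 1, 33}.
      Root 13: left subtree has 0 nodes { }, right has 2 {1, 33}.
        Root 33: left subtree has 1 node {1}, right has 0 { }.

38, 26, 16, 18, 37, 17, 13, 33, 1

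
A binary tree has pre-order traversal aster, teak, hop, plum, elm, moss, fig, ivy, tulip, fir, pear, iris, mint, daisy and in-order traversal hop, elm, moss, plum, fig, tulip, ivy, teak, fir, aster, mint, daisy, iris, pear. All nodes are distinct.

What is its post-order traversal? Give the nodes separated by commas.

moss, elm, tulip, ivy, fig, plum, hop, fir, teak, daisy, mint, iris, pear, aster

The first element of pre-order is the root; it splits in-order into left and right subtrees.
Root aster: left subtree has 9 nodes {hop, elm, moss, plum, fig, tulip, ivy, teak, fir}, right has 4 {mint, daisy, iris, pear}.
  Root teak: left subtree has 7 nodes {hop, elm, moss, plum, fig, tulip, ivy}, right has 1 {fir}.
    Root hop: left subtree has 0 nodes { }, right has 6 {elm, moss, plum, fig, tulip, ivy}.
      Root plum: left subtree has 2 nodes {elm, moss}, right has 3 {fig, tulip, ivy}.
        Root elm: left subtree has 0 nodes { }, right has 1 {moss}.
        Root fig: left subtree has 0 nodes { }, right has 2 {tulip, ivy}.
          Root ivy: left subtree has 1 node {tulip}, right has 0 { }.
  Root pear: left subtree has 3 nodes {mint, daisy, iris}, right has 0 { }.
    Root iris: left subtree has 2 nodes {mint, daisy}, right has 0 { }.
      Root mint: left subtree has 0 nodes { }, right has 1 {daisy}.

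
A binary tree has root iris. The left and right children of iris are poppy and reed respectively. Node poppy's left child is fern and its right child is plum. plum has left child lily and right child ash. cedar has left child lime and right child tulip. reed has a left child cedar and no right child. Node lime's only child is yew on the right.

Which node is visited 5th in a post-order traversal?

Post-order visits the left subtree, then the right subtree, then the node.
At iris: go left to poppy.
  At poppy: go left to fern.
    fern is a leaf — visit fern.
  At poppy: go right to plum.
    At plum: go left to lily.
      lily is a leaf — visit lily.
    At plum: go right to ash.
      ash is a leaf — visit ash.
    Visit plum.
  Visit poppy.
At iris: go right to reed.
  At reed: go left to cedar.
    At cedar: go left to lime.
      At lime: no left child.
      At lime: go right to yew.
        yew is a leaf — visit yew.
      Visit lime.
    At cedar: go right to tulip.
      tulip is a leaf — visit tulip.
    Visit cedar.
  At reed: no right child.
  Visit reed.
Visit iris.
Full post-order sequence: fern, lily, ash, plum, poppy, yew, lime, tulip, cedar, reed, iris.

poppy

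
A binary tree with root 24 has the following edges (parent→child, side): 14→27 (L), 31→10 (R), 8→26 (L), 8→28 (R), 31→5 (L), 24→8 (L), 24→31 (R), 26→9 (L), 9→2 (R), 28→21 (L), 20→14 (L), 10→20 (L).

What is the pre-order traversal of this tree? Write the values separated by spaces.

24 8 26 9 2 28 21 31 5 10 20 14 27

Pre-order visits the node, then its left subtree, then its right subtree.
Visit 24.
At 24: go left to 8.
  Visit 8.
  At 8: go left to 26.
    Visit 26.
    At 26: go left to 9.
      Visit 9.
      At 9: no left child.
      At 9: go right to 2.
        2 is a leaf — visit 2.
    At 26: no right child.
  At 8: go right to 28.
    Visit 28.
    At 28: go left to 21.
      21 is a leaf — visit 21.
    At 28: no right child.
At 24: go right to 31.
  Visit 31.
  At 31: go left to 5.
    5 is a leaf — visit 5.
  At 31: go right to 10.
    Visit 10.
    At 10: go left to 20.
      Visit 20.
      At 20: go left to 14.
        Visit 14.
        At 14: go left to 27.
          27 is a leaf — visit 27.
        At 14: no right child.
      At 20: no right child.
    At 10: no right child.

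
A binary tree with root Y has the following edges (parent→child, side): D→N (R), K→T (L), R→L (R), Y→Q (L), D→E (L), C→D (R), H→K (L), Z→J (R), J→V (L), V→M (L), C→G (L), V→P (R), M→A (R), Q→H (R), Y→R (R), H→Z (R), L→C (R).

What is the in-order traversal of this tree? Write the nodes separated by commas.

Q, T, K, H, Z, M, A, V, P, J, Y, R, L, G, C, E, D, N

In-order visits the left subtree, then the node, then the right subtree.
At Y: go left to Q.
  At Q: no left child.
  Visit Q.
  At Q: go right to H.
    At H: go left to K.
      At K: go left to T.
        T is a leaf — visit T.
      Visit K.
      At K: no right child.
    Visit H.
    At H: go right to Z.
      At Z: no left child.
      Visit Z.
      At Z: go right to J.
        At J: go left to V.
          At V: go left to M.
            At M: no left child.
            Visit M.
            At M: go right to A.
              A is a leaf — visit A.
          Visit V.
          At V: go right to P.
            P is a leaf — visit P.
        Visit J.
        At J: no right child.
Visit Y.
At Y: go right to R.
  At R: no left child.
  Visit R.
  At R: go right to L.
    At L: no left child.
    Visit L.
    At L: go right to C.
      At C: go left to G.
        G is a leaf — visit G.
      Visit C.
      At C: go right to D.
        At D: go left to E.
          E is a leaf — visit E.
        Visit D.
        At D: go right to N.
          N is a leaf — visit N.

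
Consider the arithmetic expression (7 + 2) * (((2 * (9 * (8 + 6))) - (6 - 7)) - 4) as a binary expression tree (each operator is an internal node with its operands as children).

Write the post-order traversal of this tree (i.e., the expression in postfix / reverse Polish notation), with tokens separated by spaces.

7 2 + 2 9 8 6 + * * 6 7 - - 4 - *

Post-order on an expression tree gives postfix notation: for each operator, emit left operand, right operand, then the operator.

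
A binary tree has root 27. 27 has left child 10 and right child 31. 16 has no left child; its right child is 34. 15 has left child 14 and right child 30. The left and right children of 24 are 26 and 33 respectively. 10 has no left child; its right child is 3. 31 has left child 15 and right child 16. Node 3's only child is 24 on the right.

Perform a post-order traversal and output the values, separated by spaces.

26 33 24 3 10 14 30 15 34 16 31 27

Post-order visits the left subtree, then the right subtree, then the node.
At 27: go left to 10.
  At 10: no left child.
  At 10: go right to 3.
    At 3: no left child.
    At 3: go right to 24.
      At 24: go left to 26.
        26 is a leaf — visit 26.
      At 24: go right to 33.
        33 is a leaf — visit 33.
      Visit 24.
    Visit 3.
  Visit 10.
At 27: go right to 31.
  At 31: go left to 15.
    At 15: go left to 14.
      14 is a leaf — visit 14.
    At 15: go right to 30.
      30 is a leaf — visit 30.
    Visit 15.
  At 31: go right to 16.
    At 16: no left child.
    At 16: go right to 34.
      34 is a leaf — visit 34.
    Visit 16.
  Visit 31.
Visit 27.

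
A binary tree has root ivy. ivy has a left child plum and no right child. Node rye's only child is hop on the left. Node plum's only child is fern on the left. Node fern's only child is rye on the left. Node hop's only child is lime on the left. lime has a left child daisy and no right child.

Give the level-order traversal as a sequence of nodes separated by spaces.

Level-order visits nodes level by level from the root, left to right within each level.
Level 0: ivy
Level 1: plum
Level 2: fern
Level 3: rye
Level 4: hop
Level 5: lime
Level 6: daisy

ivy plum fern rye hop lime daisy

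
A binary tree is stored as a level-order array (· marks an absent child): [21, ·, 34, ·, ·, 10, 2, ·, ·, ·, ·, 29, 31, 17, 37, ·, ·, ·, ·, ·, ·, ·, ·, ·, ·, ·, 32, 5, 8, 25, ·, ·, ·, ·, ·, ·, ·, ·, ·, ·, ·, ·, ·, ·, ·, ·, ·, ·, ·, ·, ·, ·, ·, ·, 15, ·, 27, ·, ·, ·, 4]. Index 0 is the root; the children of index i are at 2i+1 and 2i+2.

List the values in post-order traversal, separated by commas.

Post-order visits the left subtree, then the right subtree, then the node.
At 21: no left child.
At 21: go right to 34.
  At 34: go left to 10.
    At 10: go left to 29.
      29 is a leaf — visit 29.
    At 10: go right to 31.
      At 31: no left child.
      At 31: go right to 32.
        At 32: no left child.
        At 32: go right to 15.
          15 is a leaf — visit 15.
        Visit 32.
      Visit 31.
    Visit 10.
  At 34: go right to 2.
    At 2: go left to 17.
      At 17: go left to 5.
        At 5: no left child.
        At 5: go right to 27.
          27 is a leaf — visit 27.
        Visit 5.
      At 17: go right to 8.
        8 is a leaf — visit 8.
      Visit 17.
    At 2: go right to 37.
      At 37: go left to 25.
        At 25: no left child.
        At 25: go right to 4.
          4 is a leaf — visit 4.
        Visit 25.
      At 37: no right child.
      Visit 37.
    Visit 2.
  Visit 34.
Visit 21.

29, 15, 32, 31, 10, 27, 5, 8, 17, 4, 25, 37, 2, 34, 21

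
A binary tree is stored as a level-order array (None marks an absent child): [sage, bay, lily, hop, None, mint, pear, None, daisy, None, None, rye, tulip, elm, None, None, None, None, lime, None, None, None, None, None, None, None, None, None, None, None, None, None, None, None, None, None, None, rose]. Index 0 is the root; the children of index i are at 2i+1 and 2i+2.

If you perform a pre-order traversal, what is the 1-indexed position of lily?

Pre-order visits the node, then its left subtree, then its right subtree.
Visit sage.
At sage: go left to bay.
  Visit bay.
  At bay: go left to hop.
    Visit hop.
    At hop: no left child.
    At hop: go right to daisy.
      Visit daisy.
      At daisy: no left child.
      At daisy: go right to lime.
        Visit lime.
        At lime: go left to rose.
          rose is a leaf — visit rose.
        At lime: no right child.
  At bay: no right child.
At sage: go right to lily.
  Visit lily.
  At lily: go left to mint.
    Visit mint.
    At mint: go left to rye.
      rye is a leaf — visit rye.
    At mint: go right to tulip.
      tulip is a leaf — visit tulip.
  At lily: go right to pear.
    Visit pear.
    At pear: go left to elm.
      elm is a leaf — visit elm.
    At pear: no right child.
Full pre-order sequence: sage, bay, hop, daisy, lime, rose, lily, mint, rye, tulip, pear, elm.

7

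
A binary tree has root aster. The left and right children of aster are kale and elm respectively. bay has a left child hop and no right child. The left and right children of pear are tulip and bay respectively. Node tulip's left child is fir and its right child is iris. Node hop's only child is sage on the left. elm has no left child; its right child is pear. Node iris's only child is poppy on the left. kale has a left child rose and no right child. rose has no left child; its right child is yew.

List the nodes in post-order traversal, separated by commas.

Post-order visits the left subtree, then the right subtree, then the node.
At aster: go left to kale.
  At kale: go left to rose.
    At rose: no left child.
    At rose: go right to yew.
      yew is a leaf — visit yew.
    Visit rose.
  At kale: no right child.
  Visit kale.
At aster: go right to elm.
  At elm: no left child.
  At elm: go right to pear.
    At pear: go left to tulip.
      At tulip: go left to fir.
        fir is a leaf — visit fir.
      At tulip: go right to iris.
        At iris: go left to poppy.
          poppy is a leaf — visit poppy.
        At iris: no right child.
        Visit iris.
      Visit tulip.
    At pear: go right to bay.
      At bay: go left to hop.
        At hop: go left to sage.
          sage is a leaf — visit sage.
        At hop: no right child.
        Visit hop.
      At bay: no right child.
      Visit bay.
    Visit pear.
  Visit elm.
Visit aster.

yew, rose, kale, fir, poppy, iris, tulip, sage, hop, bay, pear, elm, aster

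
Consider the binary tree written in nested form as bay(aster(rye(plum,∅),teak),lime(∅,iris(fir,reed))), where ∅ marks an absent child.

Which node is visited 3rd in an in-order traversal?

In-order visits the left subtree, then the node, then the right subtree.
At bay: go left to aster.
  At aster: go left to rye.
    At rye: go left to plum.
      plum is a leaf — visit plum.
    Visit rye.
    At rye: no right child.
  Visit aster.
  At aster: go right to teak.
    teak is a leaf — visit teak.
Visit bay.
At bay: go right to lime.
  At lime: no left child.
  Visit lime.
  At lime: go right to iris.
    At iris: go left to fir.
      fir is a leaf — visit fir.
    Visit iris.
    At iris: go right to reed.
      reed is a leaf — visit reed.
Full in-order sequence: plum, rye, aster, teak, bay, lime, fir, iris, reed.

aster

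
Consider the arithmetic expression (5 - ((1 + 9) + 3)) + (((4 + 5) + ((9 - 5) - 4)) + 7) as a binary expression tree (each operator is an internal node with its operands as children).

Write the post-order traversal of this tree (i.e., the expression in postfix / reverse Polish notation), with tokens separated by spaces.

Post-order on an expression tree gives postfix notation: for each operator, emit left operand, right operand, then the operator.

5 1 9 + 3 + - 4 5 + 9 5 - 4 - + 7 + +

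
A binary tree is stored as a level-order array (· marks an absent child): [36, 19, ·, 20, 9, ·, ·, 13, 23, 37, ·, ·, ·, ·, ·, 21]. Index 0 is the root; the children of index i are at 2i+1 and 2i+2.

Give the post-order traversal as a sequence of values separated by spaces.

21 13 23 20 37 9 19 36

Post-order visits the left subtree, then the right subtree, then the node.
At 36: go left to 19.
  At 19: go left to 20.
    At 20: go left to 13.
      At 13: go left to 21.
        21 is a leaf — visit 21.
      At 13: no right child.
      Visit 13.
    At 20: go right to 23.
      23 is a leaf — visit 23.
    Visit 20.
  At 19: go right to 9.
    At 9: go left to 37.
      37 is a leaf — visit 37.
    At 9: no right child.
    Visit 9.
  Visit 19.
At 36: no right child.
Visit 36.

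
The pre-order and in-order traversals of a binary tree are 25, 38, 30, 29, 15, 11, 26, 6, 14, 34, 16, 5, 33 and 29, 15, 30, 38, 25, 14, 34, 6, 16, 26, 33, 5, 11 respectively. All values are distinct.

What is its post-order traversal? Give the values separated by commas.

The first element of pre-order is the root; it splits in-order into left and right subtrees.
Root 25: left subtree has 4 nodes {29, 15, 30, 38}, right has 8 {14, 34, 6, 16, 26, 33, 5, 11}.
  Root 38: left subtree has 3 nodes {29, 15, 30}, right has 0 { }.
    Root 30: left subtree has 2 nodes {29, 15}, right has 0 { }.
      Root 29: left subtree has 0 nodes { }, right has 1 {15}.
  Root 11: left subtree has 7 nodes {14, 34, 6, 16, 26, 33, 5}, right has 0 { }.
    Root 26: left subtree has 4 nodes {14, 34, 6, 16}, right has 2 {33, 5}.
      Root 6: left subtree has 2 nodes {14, 34}, right has 1 {16}.
        Root 14: left subtree has 0 nodes { }, right has 1 {34}.
      Root 5: left subtree has 1 node {33}, right has 0 { }.

15, 29, 30, 38, 34, 14, 16, 6, 33, 5, 26, 11, 25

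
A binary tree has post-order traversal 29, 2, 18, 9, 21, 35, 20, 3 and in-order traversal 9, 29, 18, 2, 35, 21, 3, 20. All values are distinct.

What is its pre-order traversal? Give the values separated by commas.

3, 35, 9, 18, 29, 2, 21, 20

The last element of post-order is the root; it splits in-order into left and right subtrees.
Root 3: left subtree has 6 nodes {9, 29, 18, 2, 35, 21}, right has 1 {20}.
  Root 35: left subtree has 4 nodes {9, 29, 18, 2}, right has 1 {21}.
    Root 9: left subtree has 0 nodes { }, right has 3 {29, 18, 2}.
      Root 18: left subtree has 1 node {29}, right has 1 {2}.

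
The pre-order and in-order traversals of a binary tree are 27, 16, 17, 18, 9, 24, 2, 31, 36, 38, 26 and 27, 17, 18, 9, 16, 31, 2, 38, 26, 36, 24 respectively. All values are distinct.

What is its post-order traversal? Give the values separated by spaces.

The first element of pre-order is the root; it splits in-order into left and right subtrees.
Root 27: left subtree has 0 nodes { }, right has 10 {17, 18, 9, 16, 31, 2, 38, 26, 36, 24}.
  Root 16: left subtree has 3 nodes {17, 18, 9}, right has 6 {31, 2, 38, 26, 36, 24}.
    Root 17: left subtree has 0 nodes { }, right has 2 {18, 9}.
      Root 18: left subtree has 0 nodes { }, right has 1 {9}.
    Root 24: left subtree has 5 nodes {31, 2, 38, 26, 36}, right has 0 { }.
      Root 2: left subtree has 1 node {31}, right has 3 {38, 26, 36}.
        Root 36: left subtree has 2 nodes {38, 26}, right has 0 { }.
          Root 38: left subtree has 0 nodes { }, right has 1 {26}.

9 18 17 31 26 38 36 2 24 16 27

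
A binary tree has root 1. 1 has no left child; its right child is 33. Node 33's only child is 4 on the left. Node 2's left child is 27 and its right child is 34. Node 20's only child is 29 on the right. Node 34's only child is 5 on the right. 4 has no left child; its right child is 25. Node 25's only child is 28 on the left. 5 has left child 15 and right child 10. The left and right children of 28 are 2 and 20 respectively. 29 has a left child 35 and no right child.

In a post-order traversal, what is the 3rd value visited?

Post-order visits the left subtree, then the right subtree, then the node.
At 1: no left child.
At 1: go right to 33.
  At 33: go left to 4.
    At 4: no left child.
    At 4: go right to 25.
      At 25: go left to 28.
        At 28: go left to 2.
          At 2: go left to 27.
            27 is a leaf — visit 27.
          At 2: go right to 34.
            At 34: no left child.
            At 34: go right to 5.
              At 5: go left to 15.
                15 is a leaf — visit 15.
              At 5: go right to 10.
                10 is a leaf — visit 10.
              Visit 5.
            Visit 34.
          Visit 2.
        At 28: go right to 20.
          At 20: no left child.
          At 20: go right to 29.
            At 29: go left to 35.
              35 is a leaf — visit 35.
            At 29: no right child.
            Visit 29.
          Visit 20.
        Visit 28.
      At 25: no right child.
      Visit 25.
    Visit 4.
  At 33: no right child.
  Visit 33.
Visit 1.
Full post-order sequence: 27, 15, 10, 5, 34, 2, 35, 29, 20, 28, 25, 4, 33, 1.

10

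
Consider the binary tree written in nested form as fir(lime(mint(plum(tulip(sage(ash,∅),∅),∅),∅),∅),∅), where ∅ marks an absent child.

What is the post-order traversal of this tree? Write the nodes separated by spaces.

Post-order visits the left subtree, then the right subtree, then the node.
At fir: go left to lime.
  At lime: go left to mint.
    At mint: go left to plum.
      At plum: go left to tulip.
        At tulip: go left to sage.
          At sage: go left to ash.
            ash is a leaf — visit ash.
          At sage: no right child.
          Visit sage.
        At tulip: no right child.
        Visit tulip.
      At plum: no right child.
      Visit plum.
    At mint: no right child.
    Visit mint.
  At lime: no right child.
  Visit lime.
At fir: no right child.
Visit fir.

ash sage tulip plum mint lime fir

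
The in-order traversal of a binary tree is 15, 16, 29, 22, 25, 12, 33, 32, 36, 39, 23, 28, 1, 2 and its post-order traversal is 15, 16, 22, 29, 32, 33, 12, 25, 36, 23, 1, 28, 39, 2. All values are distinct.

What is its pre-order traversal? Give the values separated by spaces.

2 39 36 25 29 16 15 22 12 33 32 28 23 1

The last element of post-order is the root; it splits in-order into left and right subtrees.
Root 2: left subtree has 13 nodes {15, 16, 29, 22, 25, 12, 33, 32, 36, 39, 23, 28, 1}, right has 0 { }.
  Root 39: left subtree has 9 nodes {15, 16, 29, 22, 25, 12, 33, 32, 36}, right has 3 {23, 28, 1}.
    Root 36: left subtree has 8 nodes {15, 16, 29, 22, 25, 12, 33, 32}, right has 0 { }.
      Root 25: left subtree has 4 nodes {15, 16, 29, 22}, right has 3 {12, 33, 32}.
        Root 29: left subtree has 2 nodes {15, 16}, right has 1 {22}.
          Root 16: left subtree has 1 node {15}, right has 0 { }.
        Root 12: left subtree has 0 nodes { }, right has 2 {33, 32}.
          Root 33: left subtree has 0 nodes { }, right has 1 {32}.
    Root 28: left subtree has 1 node {23}, right has 1 {1}.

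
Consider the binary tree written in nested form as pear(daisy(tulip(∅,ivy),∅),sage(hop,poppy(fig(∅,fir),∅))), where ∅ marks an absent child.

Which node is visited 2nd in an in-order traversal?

ivy

In-order visits the left subtree, then the node, then the right subtree.
At pear: go left to daisy.
  At daisy: go left to tulip.
    At tulip: no left child.
    Visit tulip.
    At tulip: go right to ivy.
      ivy is a leaf — visit ivy.
  Visit daisy.
  At daisy: no right child.
Visit pear.
At pear: go right to sage.
  At sage: go left to hop.
    hop is a leaf — visit hop.
  Visit sage.
  At sage: go right to poppy.
    At poppy: go left to fig.
      At fig: no left child.
      Visit fig.
      At fig: go right to fir.
        fir is a leaf — visit fir.
    Visit poppy.
    At poppy: no right child.
Full in-order sequence: tulip, ivy, daisy, pear, hop, sage, fig, fir, poppy.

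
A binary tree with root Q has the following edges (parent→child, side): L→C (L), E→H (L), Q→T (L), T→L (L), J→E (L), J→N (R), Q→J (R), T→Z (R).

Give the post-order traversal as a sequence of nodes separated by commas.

Post-order visits the left subtree, then the right subtree, then the node.
At Q: go left to T.
  At T: go left to L.
    At L: go left to C.
      C is a leaf — visit C.
    At L: no right child.
    Visit L.
  At T: go right to Z.
    Z is a leaf — visit Z.
  Visit T.
At Q: go right to J.
  At J: go left to E.
    At E: go left to H.
      H is a leaf — visit H.
    At E: no right child.
    Visit E.
  At J: go right to N.
    N is a leaf — visit N.
  Visit J.
Visit Q.

C, L, Z, T, H, E, N, J, Q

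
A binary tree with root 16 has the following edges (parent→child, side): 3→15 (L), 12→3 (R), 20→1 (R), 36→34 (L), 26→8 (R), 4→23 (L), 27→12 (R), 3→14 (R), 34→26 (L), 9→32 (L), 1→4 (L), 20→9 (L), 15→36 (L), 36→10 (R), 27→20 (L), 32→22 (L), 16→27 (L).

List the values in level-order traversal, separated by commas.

16, 27, 20, 12, 9, 1, 3, 32, 4, 15, 14, 22, 23, 36, 34, 10, 26, 8

Level-order visits nodes level by level from the root, left to right within each level.
Level 0: 16
Level 1: 27
Level 2: 20, 12
Level 3: 9, 1, 3
Level 4: 32, 4, 15, 14
Level 5: 22, 23, 36
Level 6: 34, 10
Level 7: 26
Level 8: 8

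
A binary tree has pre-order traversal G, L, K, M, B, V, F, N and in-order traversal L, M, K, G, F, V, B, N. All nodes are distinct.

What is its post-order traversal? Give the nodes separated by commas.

M, K, L, F, V, N, B, G

The first element of pre-order is the root; it splits in-order into left and right subtrees.
Root G: left subtree has 3 nodes {L, M, K}, right has 4 {F, V, B, N}.
  Root L: left subtree has 0 nodes { }, right has 2 {M, K}.
    Root K: left subtree has 1 node {M}, right has 0 { }.
  Root B: left subtree has 2 nodes {F, V}, right has 1 {N}.
    Root V: left subtree has 1 node {F}, right has 0 { }.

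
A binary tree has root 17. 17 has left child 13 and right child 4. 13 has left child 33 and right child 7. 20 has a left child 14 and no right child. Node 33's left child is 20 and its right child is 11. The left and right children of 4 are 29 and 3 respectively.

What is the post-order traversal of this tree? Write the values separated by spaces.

Post-order visits the left subtree, then the right subtree, then the node.
At 17: go left to 13.
  At 13: go left to 33.
    At 33: go left to 20.
      At 20: go left to 14.
        14 is a leaf — visit 14.
      At 20: no right child.
      Visit 20.
    At 33: go right to 11.
      11 is a leaf — visit 11.
    Visit 33.
  At 13: go right to 7.
    7 is a leaf — visit 7.
  Visit 13.
At 17: go right to 4.
  At 4: go left to 29.
    29 is a leaf — visit 29.
  At 4: go right to 3.
    3 is a leaf — visit 3.
  Visit 4.
Visit 17.

14 20 11 33 7 13 29 3 4 17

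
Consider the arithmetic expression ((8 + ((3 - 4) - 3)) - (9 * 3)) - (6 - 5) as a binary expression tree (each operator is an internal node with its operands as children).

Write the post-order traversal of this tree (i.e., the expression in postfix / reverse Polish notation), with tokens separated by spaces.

8 3 4 - 3 - + 9 3 * - 6 5 - -

Post-order on an expression tree gives postfix notation: for each operator, emit left operand, right operand, then the operator.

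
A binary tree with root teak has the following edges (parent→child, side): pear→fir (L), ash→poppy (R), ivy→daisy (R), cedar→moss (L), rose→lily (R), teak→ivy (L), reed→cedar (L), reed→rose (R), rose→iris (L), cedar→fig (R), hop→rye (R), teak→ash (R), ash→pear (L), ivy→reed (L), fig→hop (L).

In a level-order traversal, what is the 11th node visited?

moss

Level-order visits nodes level by level from the root, left to right within each level.
Level 0: teak
Level 1: ivy, ash
Level 2: reed, daisy, pear, poppy
Level 3: cedar, rose, fir
Level 4: moss, fig, iris, lily
Level 5: hop
Level 6: rye
Full level-order sequence: teak, ivy, ash, reed, daisy, pear, poppy, cedar, rose, fir, moss, fig, iris, lily, hop, rye.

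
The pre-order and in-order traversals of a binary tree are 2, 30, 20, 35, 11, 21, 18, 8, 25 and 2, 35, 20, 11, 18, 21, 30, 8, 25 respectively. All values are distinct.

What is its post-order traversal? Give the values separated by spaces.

The first element of pre-order is the root; it splits in-order into left and right subtrees.
Root 2: left subtree has 0 nodes { }, right has 8 {35, 20, 11, 18, 21, 30, 8, 25}.
  Root 30: left subtree has 5 nodes {35, 20, 11, 18, 21}, right has 2 {8, 25}.
    Root 20: left subtree has 1 node {35}, right has 3 {11, 18, 21}.
      Root 11: left subtree has 0 nodes { }, right has 2 {18, 21}.
        Root 21: left subtree has 1 node {18}, right has 0 { }.
    Root 8: left subtree has 0 nodes { }, right has 1 {25}.

35 18 21 11 20 25 8 30 2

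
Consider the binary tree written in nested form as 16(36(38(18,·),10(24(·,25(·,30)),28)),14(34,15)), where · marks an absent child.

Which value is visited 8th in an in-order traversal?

28

In-order visits the left subtree, then the node, then the right subtree.
At 16: go left to 36.
  At 36: go left to 38.
    At 38: go left to 18.
      18 is a leaf — visit 18.
    Visit 38.
    At 38: no right child.
  Visit 36.
  At 36: go right to 10.
    At 10: go left to 24.
      At 24: no left child.
      Visit 24.
      At 24: go right to 25.
        At 25: no left child.
        Visit 25.
        At 25: go right to 30.
          30 is a leaf — visit 30.
    Visit 10.
    At 10: go right to 28.
      28 is a leaf — visit 28.
Visit 16.
At 16: go right to 14.
  At 14: go left to 34.
    34 is a leaf — visit 34.
  Visit 14.
  At 14: go right to 15.
    15 is a leaf — visit 15.
Full in-order sequence: 18, 38, 36, 24, 25, 30, 10, 28, 16, 34, 14, 15.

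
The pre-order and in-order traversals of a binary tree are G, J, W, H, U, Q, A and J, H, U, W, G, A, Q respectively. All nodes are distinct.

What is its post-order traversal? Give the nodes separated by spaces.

U H W J A Q G

The first element of pre-order is the root; it splits in-order into left and right subtrees.
Root G: left subtree has 4 nodes {J, H, U, W}, right has 2 {A, Q}.
  Root J: left subtree has 0 nodes { }, right has 3 {H, U, W}.
    Root W: left subtree has 2 nodes {H, U}, right has 0 { }.
      Root H: left subtree has 0 nodes { }, right has 1 {U}.
  Root Q: left subtree has 1 node {A}, right has 0 { }.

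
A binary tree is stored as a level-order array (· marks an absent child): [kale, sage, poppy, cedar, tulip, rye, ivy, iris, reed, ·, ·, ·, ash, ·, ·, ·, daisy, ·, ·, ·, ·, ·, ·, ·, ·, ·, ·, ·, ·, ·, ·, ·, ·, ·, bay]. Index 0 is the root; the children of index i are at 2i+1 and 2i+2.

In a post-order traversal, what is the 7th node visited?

sage

Post-order visits the left subtree, then the right subtree, then the node.
At kale: go left to sage.
  At sage: go left to cedar.
    At cedar: go left to iris.
      At iris: no left child.
      At iris: go right to daisy.
        At daisy: no left child.
        At daisy: go right to bay.
          bay is a leaf — visit bay.
        Visit daisy.
      Visit iris.
    At cedar: go right to reed.
      reed is a leaf — visit reed.
    Visit cedar.
  At sage: go right to tulip.
    tulip is a leaf — visit tulip.
  Visit sage.
At kale: go right to poppy.
  At poppy: go left to rye.
    At rye: no left child.
    At rye: go right to ash.
      ash is a leaf — visit ash.
    Visit rye.
  At poppy: go right to ivy.
    ivy is a leaf — visit ivy.
  Visit poppy.
Visit kale.
Full post-order sequence: bay, daisy, iris, reed, cedar, tulip, sage, ash, rye, ivy, poppy, kale.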